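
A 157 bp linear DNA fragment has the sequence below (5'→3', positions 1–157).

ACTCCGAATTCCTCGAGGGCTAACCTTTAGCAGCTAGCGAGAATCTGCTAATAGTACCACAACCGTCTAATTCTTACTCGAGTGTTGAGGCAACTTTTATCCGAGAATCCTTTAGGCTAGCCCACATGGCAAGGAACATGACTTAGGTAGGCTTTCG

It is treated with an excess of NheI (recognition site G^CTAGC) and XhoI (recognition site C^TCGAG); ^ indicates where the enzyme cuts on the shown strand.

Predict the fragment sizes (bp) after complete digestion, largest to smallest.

NheI sites (GCTAGC) start at positions 33, 116.
NheI cuts after the first base of each site, so after positions 33, 116.
XhoI sites (CTCGAG) start at positions 12, 77.
XhoI cuts after the first base of each site, so after positions 12, 77.
Combined cut positions: 12, 33, 77, 116.
Linear molecule, 4 cuts → 5 fragments:
  1–12 → 12 bp
  13–33 → 21 bp
  34–77 → 44 bp
  78–116 → 39 bp
  117–157 → 41 bp
Sorted largest to smallest: 44, 41, 39, 21, 12 bp.

44, 41, 39, 21, 12 bp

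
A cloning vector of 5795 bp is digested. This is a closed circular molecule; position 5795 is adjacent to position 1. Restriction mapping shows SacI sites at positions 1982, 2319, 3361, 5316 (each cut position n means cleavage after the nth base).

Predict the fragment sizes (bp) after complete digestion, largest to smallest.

Circular molecule, 4 cuts → 4 fragments:
  2319 − 1982 = 337 bp
  3361 − 2319 = 1042 bp
  5316 − 3361 = 1955 bp
  wrap: 5795 − 5316 + 1982 = 2461 bp
Sorted largest to smallest: 2461, 1955, 1042, 337 bp.

2461, 1955, 1042, 337 bp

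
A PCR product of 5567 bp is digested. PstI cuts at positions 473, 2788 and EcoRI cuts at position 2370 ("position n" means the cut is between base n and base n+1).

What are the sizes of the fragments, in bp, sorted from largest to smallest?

2779, 1897, 473, 418 bp

Combined cut positions (sorted): 473, 2370, 2788.
Linear molecule, 3 cuts → 4 fragments:
  473 − 0 = 473 bp
  2370 − 473 = 1897 bp
  2788 − 2370 = 418 bp
  5567 − 2788 = 2779 bp
Sorted largest to smallest: 2779, 1897, 473, 418 bp.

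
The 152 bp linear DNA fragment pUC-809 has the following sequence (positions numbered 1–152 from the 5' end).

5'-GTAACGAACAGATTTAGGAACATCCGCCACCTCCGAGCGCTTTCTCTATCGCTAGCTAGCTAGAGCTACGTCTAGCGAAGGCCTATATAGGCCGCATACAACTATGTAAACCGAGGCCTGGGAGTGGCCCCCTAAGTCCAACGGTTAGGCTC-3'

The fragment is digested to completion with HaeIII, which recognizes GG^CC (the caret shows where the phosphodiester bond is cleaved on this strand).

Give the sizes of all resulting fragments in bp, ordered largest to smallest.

HaeIII sites (GGCC) start at positions 80, 90, 115, 126.
HaeIII cuts after base 2 of each site, so after positions 81, 91, 116, 127.
Linear molecule, 4 cuts → 5 fragments:
  1–81 → 81 bp
  82–91 → 10 bp
  92–116 → 25 bp
  117–127 → 11 bp
  128–152 → 25 bp
Sorted largest to smallest: 81, 25, 25, 11, 10 bp.

81, 25, 25, 11, 10 bp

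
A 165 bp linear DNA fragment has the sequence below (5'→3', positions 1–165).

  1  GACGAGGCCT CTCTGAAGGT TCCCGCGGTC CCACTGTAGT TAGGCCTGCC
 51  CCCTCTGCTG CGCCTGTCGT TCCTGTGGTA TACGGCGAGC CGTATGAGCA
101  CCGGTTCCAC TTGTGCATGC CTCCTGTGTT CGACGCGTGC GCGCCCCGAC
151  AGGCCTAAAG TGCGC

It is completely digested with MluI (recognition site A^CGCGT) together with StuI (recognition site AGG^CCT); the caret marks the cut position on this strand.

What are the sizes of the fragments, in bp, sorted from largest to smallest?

89, 37, 20, 12, 7 bp

The MluI site (ACGCGT) starts at position 133.
MluI cuts after the first base of each site, so after position 133.
StuI sites (AGGCCT) start at positions 5, 42, 151.
StuI cuts after base 3 of each site, so after positions 7, 44, 153.
Combined cut positions: 7, 44, 133, 153.
Linear molecule, 4 cuts → 5 fragments:
  1–7 → 7 bp
  8–44 → 37 bp
  45–133 → 89 bp
  134–153 → 20 bp
  154–165 → 12 bp
Sorted largest to smallest: 89, 37, 20, 12, 7 bp.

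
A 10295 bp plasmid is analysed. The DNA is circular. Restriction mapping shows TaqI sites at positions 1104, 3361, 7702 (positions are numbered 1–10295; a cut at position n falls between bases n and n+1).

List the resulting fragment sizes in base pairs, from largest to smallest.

4341, 3697, 2257 bp

Circular molecule, 3 cuts → 3 fragments:
  3361 − 1104 = 2257 bp
  7702 − 3361 = 4341 bp
  wrap: 10295 − 7702 + 1104 = 3697 bp
Sorted largest to smallest: 4341, 3697, 2257 bp.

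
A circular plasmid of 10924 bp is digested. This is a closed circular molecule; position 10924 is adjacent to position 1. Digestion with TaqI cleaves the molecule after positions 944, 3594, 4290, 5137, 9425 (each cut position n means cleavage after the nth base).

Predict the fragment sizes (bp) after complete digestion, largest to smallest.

Circular molecule, 5 cuts → 5 fragments:
  3594 − 944 = 2650 bp
  4290 − 3594 = 696 bp
  5137 − 4290 = 847 bp
  9425 − 5137 = 4288 bp
  wrap: 10924 − 9425 + 944 = 2443 bp
Sorted largest to smallest: 4288, 2650, 2443, 847, 696 bp.

4288, 2650, 2443, 847, 696 bp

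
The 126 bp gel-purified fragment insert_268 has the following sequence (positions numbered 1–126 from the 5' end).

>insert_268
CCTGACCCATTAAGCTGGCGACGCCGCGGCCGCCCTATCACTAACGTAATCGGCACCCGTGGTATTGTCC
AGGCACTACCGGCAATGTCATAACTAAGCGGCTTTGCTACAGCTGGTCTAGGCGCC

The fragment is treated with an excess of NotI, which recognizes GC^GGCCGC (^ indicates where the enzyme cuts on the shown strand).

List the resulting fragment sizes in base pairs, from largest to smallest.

99, 27 bp

The NotI site (GCGGCCGC) starts at position 26.
NotI cuts after base 2 of each site, so after position 27.
Linear molecule, 1 cut → 2 fragments:
  1–27 → 27 bp
  28–126 → 99 bp
Sorted largest to smallest: 99, 27 bp.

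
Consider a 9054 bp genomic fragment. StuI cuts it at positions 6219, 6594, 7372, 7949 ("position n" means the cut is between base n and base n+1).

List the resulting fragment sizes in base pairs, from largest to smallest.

Linear molecule, 4 cuts → 5 fragments:
  6219 − 0 = 6219 bp
  6594 − 6219 = 375 bp
  7372 − 6594 = 778 bp
  7949 − 7372 = 577 bp
  9054 − 7949 = 1105 bp
Sorted largest to smallest: 6219, 1105, 778, 577, 375 bp.

6219, 1105, 778, 577, 375 bp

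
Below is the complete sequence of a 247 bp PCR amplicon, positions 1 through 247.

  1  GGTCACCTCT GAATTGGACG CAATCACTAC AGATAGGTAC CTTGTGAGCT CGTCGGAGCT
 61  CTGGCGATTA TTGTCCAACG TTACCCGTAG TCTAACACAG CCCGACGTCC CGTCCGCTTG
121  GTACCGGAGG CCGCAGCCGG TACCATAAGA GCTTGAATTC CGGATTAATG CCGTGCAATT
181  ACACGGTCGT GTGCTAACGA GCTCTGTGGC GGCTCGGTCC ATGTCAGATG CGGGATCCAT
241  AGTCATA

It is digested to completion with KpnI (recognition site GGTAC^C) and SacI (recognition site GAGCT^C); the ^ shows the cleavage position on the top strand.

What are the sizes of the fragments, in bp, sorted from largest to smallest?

KpnI sites (GGTACC) start at positions 36, 120, 139.
KpnI cuts after base 5 of each site (before the last base), so after positions 40, 124, 143.
SacI sites (GAGCTC) start at positions 46, 56, 199.
SacI cuts after base 5 of each site (before the last base), so after positions 50, 60, 203.
Combined cut positions: 40, 50, 60, 124, 143, 203.
Linear molecule, 6 cuts → 7 fragments:
  1–40 → 40 bp
  41–50 → 10 bp
  51–60 → 10 bp
  61–124 → 64 bp
  125–143 → 19 bp
  144–203 → 60 bp
  204–247 → 44 bp
Sorted largest to smallest: 64, 60, 44, 40, 19, 10, 10 bp.

64, 60, 44, 40, 19, 10, 10 bp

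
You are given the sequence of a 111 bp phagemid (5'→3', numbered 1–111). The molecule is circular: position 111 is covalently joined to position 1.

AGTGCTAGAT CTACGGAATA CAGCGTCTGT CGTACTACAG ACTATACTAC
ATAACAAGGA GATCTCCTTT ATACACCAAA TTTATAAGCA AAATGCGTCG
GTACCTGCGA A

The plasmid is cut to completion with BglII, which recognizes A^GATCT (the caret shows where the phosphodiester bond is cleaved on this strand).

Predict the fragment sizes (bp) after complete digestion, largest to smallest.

58, 53 bp

BglII sites (AGATCT) start at positions 7, 60.
BglII cuts after the first base of each site, so after positions 7, 60.
Circular molecule, 2 cuts → 2 fragments:
  8–60 → 53 bp
  61–111 then 1–7 → 51 + 7 = 58 bp
Sorted largest to smallest: 58, 53 bp.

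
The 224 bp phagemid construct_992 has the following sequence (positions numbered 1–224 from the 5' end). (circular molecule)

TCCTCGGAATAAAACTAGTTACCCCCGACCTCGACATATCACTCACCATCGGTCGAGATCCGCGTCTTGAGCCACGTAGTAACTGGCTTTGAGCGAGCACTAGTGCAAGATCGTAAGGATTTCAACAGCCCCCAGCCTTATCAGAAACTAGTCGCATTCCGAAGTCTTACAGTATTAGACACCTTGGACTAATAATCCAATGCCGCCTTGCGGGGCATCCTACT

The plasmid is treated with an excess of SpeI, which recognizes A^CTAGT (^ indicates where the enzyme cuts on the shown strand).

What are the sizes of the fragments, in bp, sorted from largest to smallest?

SpeI sites (ACTAGT) start at positions 14, 99, 147.
SpeI cuts after the first base of each site, so after positions 14, 99, 147.
Circular molecule, 3 cuts → 3 fragments:
  15–99 → 85 bp
  100–147 → 48 bp
  148–224 then 1–14 → 77 + 14 = 91 bp
Sorted largest to smallest: 91, 85, 48 bp.

91, 85, 48 bp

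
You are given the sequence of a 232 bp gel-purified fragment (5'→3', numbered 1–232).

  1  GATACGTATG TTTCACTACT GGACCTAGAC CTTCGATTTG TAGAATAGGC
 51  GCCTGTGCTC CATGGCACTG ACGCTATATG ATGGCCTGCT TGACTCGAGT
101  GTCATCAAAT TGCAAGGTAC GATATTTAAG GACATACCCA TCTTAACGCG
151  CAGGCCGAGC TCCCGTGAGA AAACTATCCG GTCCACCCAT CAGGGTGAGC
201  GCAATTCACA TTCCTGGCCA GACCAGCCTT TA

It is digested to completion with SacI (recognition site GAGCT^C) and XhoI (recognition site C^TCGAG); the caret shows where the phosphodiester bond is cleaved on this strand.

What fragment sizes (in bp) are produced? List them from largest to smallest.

The SacI site (GAGCTC) starts at position 157.
SacI cuts after base 5 of each site (before the last base), so after position 161.
The XhoI site (CTCGAG) starts at position 94.
XhoI cuts after the first base of each site, so after position 94.
Combined cut positions: 94, 161.
Linear molecule, 2 cuts → 3 fragments:
  1–94 → 94 bp
  95–161 → 67 bp
  162–232 → 71 bp
Sorted largest to smallest: 94, 71, 67 bp.

94, 71, 67 bp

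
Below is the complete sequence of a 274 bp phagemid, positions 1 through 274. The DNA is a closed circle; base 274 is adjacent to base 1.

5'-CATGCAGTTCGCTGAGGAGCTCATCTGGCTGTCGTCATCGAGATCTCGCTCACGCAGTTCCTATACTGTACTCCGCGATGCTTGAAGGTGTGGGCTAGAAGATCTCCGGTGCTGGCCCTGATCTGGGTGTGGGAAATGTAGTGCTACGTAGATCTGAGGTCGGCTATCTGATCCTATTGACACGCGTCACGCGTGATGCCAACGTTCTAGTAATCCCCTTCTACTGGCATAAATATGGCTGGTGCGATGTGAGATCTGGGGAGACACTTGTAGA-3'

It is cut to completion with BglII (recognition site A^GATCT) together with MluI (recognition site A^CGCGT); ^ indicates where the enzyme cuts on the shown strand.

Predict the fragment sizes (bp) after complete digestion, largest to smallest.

BglII sites (AGATCT) start at positions 41, 100, 150, 252.
BglII cuts after the first base of each site, so after positions 41, 100, 150, 252.
MluI sites (ACGCGT) start at positions 182, 189.
MluI cuts after the first base of each site, so after positions 182, 189.
Combined cut positions: 41, 100, 150, 182, 189, 252.
Circular molecule, 6 cuts → 6 fragments:
  42–100 → 59 bp
  101–150 → 50 bp
  151–182 → 32 bp
  183–189 → 7 bp
  190–252 → 63 bp
  253–274 then 1–41 → 22 + 41 = 63 bp
Sorted largest to smallest: 63, 63, 59, 50, 32, 7 bp.

63, 63, 59, 50, 32, 7 bp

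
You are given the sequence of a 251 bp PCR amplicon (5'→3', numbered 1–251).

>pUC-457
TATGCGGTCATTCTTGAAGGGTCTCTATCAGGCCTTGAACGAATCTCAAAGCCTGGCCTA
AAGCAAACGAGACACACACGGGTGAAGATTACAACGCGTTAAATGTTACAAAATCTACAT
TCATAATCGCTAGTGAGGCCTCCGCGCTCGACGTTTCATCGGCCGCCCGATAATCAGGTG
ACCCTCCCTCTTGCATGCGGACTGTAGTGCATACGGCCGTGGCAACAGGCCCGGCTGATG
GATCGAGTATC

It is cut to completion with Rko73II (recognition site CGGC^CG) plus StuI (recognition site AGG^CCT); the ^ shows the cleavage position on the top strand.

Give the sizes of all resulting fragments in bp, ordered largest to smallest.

Rko73II sites (CGGCCG) start at positions 160, 214.
Rko73II cuts after base 4 of each site, so after positions 163, 217.
StuI sites (AGGCCT) start at positions 30, 136.
StuI cuts after base 3 of each site, so after positions 32, 138.
Combined cut positions: 32, 138, 163, 217.
Linear molecule, 4 cuts → 5 fragments:
  1–32 → 32 bp
  33–138 → 106 bp
  139–163 → 25 bp
  164–217 → 54 bp
  218–251 → 34 bp
Sorted largest to smallest: 106, 54, 34, 32, 25 bp.

106, 54, 34, 32, 25 bp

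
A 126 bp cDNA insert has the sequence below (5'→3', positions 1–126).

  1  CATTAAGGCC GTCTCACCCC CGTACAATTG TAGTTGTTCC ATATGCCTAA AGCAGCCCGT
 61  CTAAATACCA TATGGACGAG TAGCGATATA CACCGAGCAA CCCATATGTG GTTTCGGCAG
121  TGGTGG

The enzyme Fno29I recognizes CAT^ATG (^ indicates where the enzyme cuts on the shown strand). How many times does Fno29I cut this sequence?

3

CATATG occurs starting at positions 40, 69, 103.
Fno29I cuts at 3 sites.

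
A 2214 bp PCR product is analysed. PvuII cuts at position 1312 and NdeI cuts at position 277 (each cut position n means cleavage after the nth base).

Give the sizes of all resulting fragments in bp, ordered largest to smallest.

1035, 902, 277 bp

Combined cut positions (sorted): 277, 1312.
Linear molecule, 2 cuts → 3 fragments:
  277 − 0 = 277 bp
  1312 − 277 = 1035 bp
  2214 − 1312 = 902 bp
Sorted largest to smallest: 1035, 902, 277 bp.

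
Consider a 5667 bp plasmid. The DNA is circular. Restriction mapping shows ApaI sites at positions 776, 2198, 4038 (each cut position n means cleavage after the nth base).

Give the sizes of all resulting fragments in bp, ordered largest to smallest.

Circular molecule, 3 cuts → 3 fragments:
  2198 − 776 = 1422 bp
  4038 − 2198 = 1840 bp
  wrap: 5667 − 4038 + 776 = 2405 bp
Sorted largest to smallest: 2405, 1840, 1422 bp.

2405, 1840, 1422 bp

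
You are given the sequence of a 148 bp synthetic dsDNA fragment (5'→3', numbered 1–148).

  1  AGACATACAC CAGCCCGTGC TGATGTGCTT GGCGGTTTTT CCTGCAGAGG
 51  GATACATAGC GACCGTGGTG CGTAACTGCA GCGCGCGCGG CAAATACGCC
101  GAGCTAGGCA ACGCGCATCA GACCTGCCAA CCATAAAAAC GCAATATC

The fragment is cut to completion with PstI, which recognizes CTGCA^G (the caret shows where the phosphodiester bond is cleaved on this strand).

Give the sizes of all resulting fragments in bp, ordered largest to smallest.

PstI sites (CTGCAG) start at positions 42, 76.
PstI cuts after base 5 of each site (before the last base), so after positions 46, 80.
Linear molecule, 2 cuts → 3 fragments:
  1–46 → 46 bp
  47–80 → 34 bp
  81–148 → 68 bp
Sorted largest to smallest: 68, 46, 34 bp.

68, 46, 34 bp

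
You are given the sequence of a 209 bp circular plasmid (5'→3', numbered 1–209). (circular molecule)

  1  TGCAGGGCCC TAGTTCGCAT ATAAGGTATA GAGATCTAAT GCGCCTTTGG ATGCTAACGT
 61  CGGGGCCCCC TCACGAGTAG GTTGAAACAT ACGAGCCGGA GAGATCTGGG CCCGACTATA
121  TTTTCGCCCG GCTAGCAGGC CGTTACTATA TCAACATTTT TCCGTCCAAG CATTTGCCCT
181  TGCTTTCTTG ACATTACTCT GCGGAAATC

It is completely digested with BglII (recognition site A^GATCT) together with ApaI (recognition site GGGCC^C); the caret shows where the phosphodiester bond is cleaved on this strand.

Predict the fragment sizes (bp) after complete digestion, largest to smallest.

106, 35, 35, 23, 10 bp

BglII sites (AGATCT) start at positions 32, 102.
BglII cuts after the first base of each site, so after positions 32, 102.
ApaI sites (GGGCCC) start at positions 5, 63, 108.
ApaI cuts after base 5 of each site (before the last base), so after positions 9, 67, 112.
Combined cut positions: 9, 32, 67, 102, 112.
Circular molecule, 5 cuts → 5 fragments:
  10–32 → 23 bp
  33–67 → 35 bp
  68–102 → 35 bp
  103–112 → 10 bp
  113–209 then 1–9 → 97 + 9 = 106 bp
Sorted largest to smallest: 106, 35, 35, 23, 10 bp.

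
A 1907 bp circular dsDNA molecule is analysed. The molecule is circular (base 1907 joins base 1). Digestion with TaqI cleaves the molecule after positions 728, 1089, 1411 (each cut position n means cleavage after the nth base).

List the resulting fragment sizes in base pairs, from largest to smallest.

Circular molecule, 3 cuts → 3 fragments:
  1089 − 728 = 361 bp
  1411 − 1089 = 322 bp
  wrap: 1907 − 1411 + 728 = 1224 bp
Sorted largest to smallest: 1224, 361, 322 bp.

1224, 361, 322 bp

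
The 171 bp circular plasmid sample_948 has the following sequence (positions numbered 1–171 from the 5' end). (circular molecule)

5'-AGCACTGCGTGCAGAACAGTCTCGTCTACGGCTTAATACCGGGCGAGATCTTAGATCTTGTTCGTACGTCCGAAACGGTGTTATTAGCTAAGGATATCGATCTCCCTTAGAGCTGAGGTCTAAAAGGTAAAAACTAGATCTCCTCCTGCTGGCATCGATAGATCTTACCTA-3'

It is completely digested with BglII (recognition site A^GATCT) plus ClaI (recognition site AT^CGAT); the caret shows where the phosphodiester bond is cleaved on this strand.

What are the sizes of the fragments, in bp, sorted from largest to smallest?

BglII sites (AGATCT) start at positions 46, 53, 136, 160.
BglII cuts after the first base of each site, so after positions 46, 53, 136, 160.
ClaI sites (ATCGAT) start at positions 96, 154.
ClaI cuts after base 2 of each site, so after positions 97, 155.
Combined cut positions: 46, 53, 97, 136, 155, 160.
Circular molecule, 6 cuts → 6 fragments:
  47–53 → 7 bp
  54–97 → 44 bp
  98–136 → 39 bp
  137–155 → 19 bp
  156–160 → 5 bp
  161–171 then 1–46 → 11 + 46 = 57 bp
Sorted largest to smallest: 57, 44, 39, 19, 7, 5 bp.

57, 44, 39, 19, 7, 5 bp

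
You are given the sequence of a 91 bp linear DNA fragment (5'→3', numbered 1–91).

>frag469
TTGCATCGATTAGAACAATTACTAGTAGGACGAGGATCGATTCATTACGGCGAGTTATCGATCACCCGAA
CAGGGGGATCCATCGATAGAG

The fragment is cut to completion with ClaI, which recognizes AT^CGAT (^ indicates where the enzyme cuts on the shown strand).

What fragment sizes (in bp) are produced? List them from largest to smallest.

ClaI sites (ATCGAT) start at positions 5, 36, 57, 82.
ClaI cuts after base 2 of each site, so after positions 6, 37, 58, 83.
Linear molecule, 4 cuts → 5 fragments:
  1–6 → 6 bp
  7–37 → 31 bp
  38–58 → 21 bp
  59–83 → 25 bp
  84–91 → 8 bp
Sorted largest to smallest: 31, 25, 21, 8, 6 bp.

31, 25, 21, 8, 6 bp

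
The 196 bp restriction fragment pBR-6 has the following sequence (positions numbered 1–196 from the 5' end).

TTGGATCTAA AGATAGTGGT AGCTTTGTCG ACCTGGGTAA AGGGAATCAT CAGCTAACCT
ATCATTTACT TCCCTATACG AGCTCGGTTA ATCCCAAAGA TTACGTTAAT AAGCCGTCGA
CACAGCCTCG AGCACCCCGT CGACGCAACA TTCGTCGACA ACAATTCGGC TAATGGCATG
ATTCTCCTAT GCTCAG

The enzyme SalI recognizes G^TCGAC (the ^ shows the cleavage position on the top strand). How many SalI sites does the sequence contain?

GTCGAC occurs starting at positions 27, 116, 139, 154.
SalI cuts at 4 sites.

4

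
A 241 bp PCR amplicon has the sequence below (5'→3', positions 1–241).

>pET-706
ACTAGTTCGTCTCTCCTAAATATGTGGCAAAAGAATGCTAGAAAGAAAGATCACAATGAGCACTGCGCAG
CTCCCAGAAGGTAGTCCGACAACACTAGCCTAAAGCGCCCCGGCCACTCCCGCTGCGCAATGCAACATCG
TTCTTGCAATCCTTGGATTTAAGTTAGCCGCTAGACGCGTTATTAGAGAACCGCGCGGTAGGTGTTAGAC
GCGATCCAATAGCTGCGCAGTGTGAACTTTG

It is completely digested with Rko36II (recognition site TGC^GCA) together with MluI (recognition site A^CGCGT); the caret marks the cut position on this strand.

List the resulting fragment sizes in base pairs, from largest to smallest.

66, 60, 51, 49, 15 bp

Rko36II sites (TGCGCA) start at positions 64, 124, 224.
Rko36II cuts after base 3 of each site, so after positions 66, 126, 226.
The MluI site (ACGCGT) starts at position 175.
MluI cuts after the first base of each site, so after position 175.
Combined cut positions: 66, 126, 175, 226.
Linear molecule, 4 cuts → 5 fragments:
  1–66 → 66 bp
  67–126 → 60 bp
  127–175 → 49 bp
  176–226 → 51 bp
  227–241 → 15 bp
Sorted largest to smallest: 66, 60, 51, 49, 15 bp.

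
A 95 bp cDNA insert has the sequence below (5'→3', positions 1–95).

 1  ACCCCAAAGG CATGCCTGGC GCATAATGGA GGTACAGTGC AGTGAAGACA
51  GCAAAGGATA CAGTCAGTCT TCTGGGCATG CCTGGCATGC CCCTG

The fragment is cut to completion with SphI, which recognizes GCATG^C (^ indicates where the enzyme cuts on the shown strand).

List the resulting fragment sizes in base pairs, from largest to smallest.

66, 14, 9, 6 bp

SphI sites (GCATGC) start at positions 10, 76, 85.
SphI cuts after base 5 of each site (before the last base), so after positions 14, 80, 89.
Linear molecule, 3 cuts → 4 fragments:
  1–14 → 14 bp
  15–80 → 66 bp
  81–89 → 9 bp
  90–95 → 6 bp
Sorted largest to smallest: 66, 14, 9, 6 bp.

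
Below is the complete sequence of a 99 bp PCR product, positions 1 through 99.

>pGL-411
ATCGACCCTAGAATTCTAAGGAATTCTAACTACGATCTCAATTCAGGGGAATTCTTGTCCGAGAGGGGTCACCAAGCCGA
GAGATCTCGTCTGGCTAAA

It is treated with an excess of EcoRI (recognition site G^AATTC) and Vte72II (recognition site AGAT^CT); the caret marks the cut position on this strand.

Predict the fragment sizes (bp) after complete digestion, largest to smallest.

36, 28, 14, 11, 10 bp

EcoRI sites (GAATTC) start at positions 11, 21, 49.
EcoRI cuts after the first base of each site, so after positions 11, 21, 49.
The Vte72II site (AGATCT) starts at position 82.
Vte72II cuts after base 4 of each site, so after position 85.
Combined cut positions: 11, 21, 49, 85.
Linear molecule, 4 cuts → 5 fragments:
  1–11 → 11 bp
  12–21 → 10 bp
  22–49 → 28 bp
  50–85 → 36 bp
  86–99 → 14 bp
Sorted largest to smallest: 36, 28, 14, 11, 10 bp.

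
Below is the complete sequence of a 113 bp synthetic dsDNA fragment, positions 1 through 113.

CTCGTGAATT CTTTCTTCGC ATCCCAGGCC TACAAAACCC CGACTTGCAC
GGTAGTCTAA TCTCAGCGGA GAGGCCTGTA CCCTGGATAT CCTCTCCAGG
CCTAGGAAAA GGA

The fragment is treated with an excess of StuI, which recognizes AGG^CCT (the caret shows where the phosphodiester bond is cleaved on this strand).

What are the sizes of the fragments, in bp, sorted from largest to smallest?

StuI sites (AGGCCT) start at positions 26, 72, 98.
StuI cuts after base 3 of each site, so after positions 28, 74, 100.
Linear molecule, 3 cuts → 4 fragments:
  1–28 → 28 bp
  29–74 → 46 bp
  75–100 → 26 bp
  101–113 → 13 bp
Sorted largest to smallest: 46, 28, 26, 13 bp.

46, 28, 26, 13 bp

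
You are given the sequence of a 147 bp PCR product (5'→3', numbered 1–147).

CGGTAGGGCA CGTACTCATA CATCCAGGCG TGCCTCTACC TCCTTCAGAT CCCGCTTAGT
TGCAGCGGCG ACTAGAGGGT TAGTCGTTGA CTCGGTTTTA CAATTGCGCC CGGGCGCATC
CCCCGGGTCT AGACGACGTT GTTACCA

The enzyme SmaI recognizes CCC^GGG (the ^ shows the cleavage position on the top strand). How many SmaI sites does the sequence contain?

2

CCCGGG occurs starting at positions 109, 122.
SmaI cuts at 2 sites.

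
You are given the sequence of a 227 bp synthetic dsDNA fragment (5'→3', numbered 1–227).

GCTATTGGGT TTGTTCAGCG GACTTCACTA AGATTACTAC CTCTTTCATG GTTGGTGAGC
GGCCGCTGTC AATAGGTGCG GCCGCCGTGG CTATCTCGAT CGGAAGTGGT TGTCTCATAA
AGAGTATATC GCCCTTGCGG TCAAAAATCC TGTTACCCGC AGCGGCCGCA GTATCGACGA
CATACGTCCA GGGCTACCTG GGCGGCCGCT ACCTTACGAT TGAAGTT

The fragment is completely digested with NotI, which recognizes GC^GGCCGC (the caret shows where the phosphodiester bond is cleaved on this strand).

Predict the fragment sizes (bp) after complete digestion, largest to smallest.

NotI sites (GCGGCCGC) start at positions 59, 78, 162, 202.
NotI cuts after base 2 of each site, so after positions 60, 79, 163, 203.
Linear molecule, 4 cuts → 5 fragments:
  1–60 → 60 bp
  61–79 → 19 bp
  80–163 → 84 bp
  164–203 → 40 bp
  204–227 → 24 bp
Sorted largest to smallest: 84, 60, 40, 24, 19 bp.

84, 60, 40, 24, 19 bp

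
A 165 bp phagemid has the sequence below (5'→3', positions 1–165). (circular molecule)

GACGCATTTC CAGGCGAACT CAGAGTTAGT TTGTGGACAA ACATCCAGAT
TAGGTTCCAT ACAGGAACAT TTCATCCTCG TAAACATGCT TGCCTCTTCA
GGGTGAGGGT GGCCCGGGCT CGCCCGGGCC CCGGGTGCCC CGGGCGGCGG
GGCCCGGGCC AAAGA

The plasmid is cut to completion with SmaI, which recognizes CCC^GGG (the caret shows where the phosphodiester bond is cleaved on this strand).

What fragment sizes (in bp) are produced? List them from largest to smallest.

125, 14, 10, 9, 7 bp

SmaI sites (CCCGGG) start at positions 113, 123, 130, 139, 153.
SmaI cuts after base 3 of each site, so after positions 115, 125, 132, 141, 155.
Circular molecule, 5 cuts → 5 fragments:
  116–125 → 10 bp
  126–132 → 7 bp
  133–141 → 9 bp
  142–155 → 14 bp
  156–165 then 1–115 → 10 + 115 = 125 bp
Sorted largest to smallest: 125, 14, 10, 9, 7 bp.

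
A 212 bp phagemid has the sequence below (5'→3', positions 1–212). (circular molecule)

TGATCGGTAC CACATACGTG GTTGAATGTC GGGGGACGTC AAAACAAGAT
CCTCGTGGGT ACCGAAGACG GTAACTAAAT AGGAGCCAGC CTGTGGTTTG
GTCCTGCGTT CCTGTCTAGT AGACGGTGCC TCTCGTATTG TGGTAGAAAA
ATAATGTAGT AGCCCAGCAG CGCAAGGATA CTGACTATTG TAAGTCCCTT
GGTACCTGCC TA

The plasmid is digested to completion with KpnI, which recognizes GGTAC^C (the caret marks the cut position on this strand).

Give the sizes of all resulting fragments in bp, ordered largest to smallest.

143, 52, 17 bp

KpnI sites (GGTACC) start at positions 6, 58, 201.
KpnI cuts after base 5 of each site (before the last base), so after positions 10, 62, 205.
Circular molecule, 3 cuts → 3 fragments:
  11–62 → 52 bp
  63–205 → 143 bp
  206–212 then 1–10 → 7 + 10 = 17 bp
Sorted largest to smallest: 143, 52, 17 bp.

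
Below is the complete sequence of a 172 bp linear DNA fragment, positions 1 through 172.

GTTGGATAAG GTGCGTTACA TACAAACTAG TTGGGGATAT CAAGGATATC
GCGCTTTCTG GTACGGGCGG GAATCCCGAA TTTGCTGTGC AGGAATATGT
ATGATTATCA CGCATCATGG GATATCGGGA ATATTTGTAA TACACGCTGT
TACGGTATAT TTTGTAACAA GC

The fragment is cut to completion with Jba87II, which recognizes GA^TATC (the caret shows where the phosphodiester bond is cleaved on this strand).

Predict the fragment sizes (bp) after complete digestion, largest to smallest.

Jba87II sites (GATATC) start at positions 36, 45, 121.
Jba87II cuts after base 2 of each site, so after positions 37, 46, 122.
Linear molecule, 3 cuts → 4 fragments:
  1–37 → 37 bp
  38–46 → 9 bp
  47–122 → 76 bp
  123–172 → 50 bp
Sorted largest to smallest: 76, 50, 37, 9 bp.

76, 50, 37, 9 bp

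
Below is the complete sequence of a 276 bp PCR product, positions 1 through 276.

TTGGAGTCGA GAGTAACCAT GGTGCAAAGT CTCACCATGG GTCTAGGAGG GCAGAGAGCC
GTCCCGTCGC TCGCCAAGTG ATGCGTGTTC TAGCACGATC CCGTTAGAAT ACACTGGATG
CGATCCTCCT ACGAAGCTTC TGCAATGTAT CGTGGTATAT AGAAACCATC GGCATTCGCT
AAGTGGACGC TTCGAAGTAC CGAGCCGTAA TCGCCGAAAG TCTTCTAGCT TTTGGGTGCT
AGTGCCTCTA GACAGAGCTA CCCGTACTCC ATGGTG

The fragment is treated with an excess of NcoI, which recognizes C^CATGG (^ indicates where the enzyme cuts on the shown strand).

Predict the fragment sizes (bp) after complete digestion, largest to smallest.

234, 18, 17, 7 bp

NcoI sites (CCATGG) start at positions 17, 35, 269.
NcoI cuts after the first base of each site, so after positions 17, 35, 269.
Linear molecule, 3 cuts → 4 fragments:
  1–17 → 17 bp
  18–35 → 18 bp
  36–269 → 234 bp
  270–276 → 7 bp
Sorted largest to smallest: 234, 18, 17, 7 bp.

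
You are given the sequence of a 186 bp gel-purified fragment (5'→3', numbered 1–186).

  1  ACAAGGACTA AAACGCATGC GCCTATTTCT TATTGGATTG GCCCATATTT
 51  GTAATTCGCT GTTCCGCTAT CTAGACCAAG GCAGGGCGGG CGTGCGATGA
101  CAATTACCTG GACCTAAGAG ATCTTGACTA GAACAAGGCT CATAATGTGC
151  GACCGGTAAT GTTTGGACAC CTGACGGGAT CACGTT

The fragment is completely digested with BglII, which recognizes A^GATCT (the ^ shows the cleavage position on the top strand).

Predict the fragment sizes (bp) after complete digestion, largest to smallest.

The BglII site (AGATCT) starts at position 119.
BglII cuts after the first base of each site, so after position 119.
Linear molecule, 1 cut → 2 fragments:
  1–119 → 119 bp
  120–186 → 67 bp
Sorted largest to smallest: 119, 67 bp.

119, 67 bp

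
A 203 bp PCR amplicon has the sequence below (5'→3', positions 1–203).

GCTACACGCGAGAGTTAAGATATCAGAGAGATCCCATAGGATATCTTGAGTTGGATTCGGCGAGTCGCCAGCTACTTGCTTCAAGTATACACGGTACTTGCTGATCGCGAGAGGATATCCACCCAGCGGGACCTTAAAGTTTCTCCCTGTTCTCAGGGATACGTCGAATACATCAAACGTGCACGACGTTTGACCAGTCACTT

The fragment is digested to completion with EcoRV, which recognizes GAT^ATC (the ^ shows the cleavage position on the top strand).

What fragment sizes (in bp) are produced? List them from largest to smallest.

87, 74, 21, 21 bp

EcoRV sites (GATATC) start at positions 19, 40, 114.
EcoRV cuts after base 3 of each site, so after positions 21, 42, 116.
Linear molecule, 3 cuts → 4 fragments:
  1–21 → 21 bp
  22–42 → 21 bp
  43–116 → 74 bp
  117–203 → 87 bp
Sorted largest to smallest: 87, 74, 21, 21 bp.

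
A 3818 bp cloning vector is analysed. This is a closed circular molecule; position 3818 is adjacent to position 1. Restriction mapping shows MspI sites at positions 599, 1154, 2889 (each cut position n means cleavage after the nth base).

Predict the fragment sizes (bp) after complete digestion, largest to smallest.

Circular molecule, 3 cuts → 3 fragments:
  1154 − 599 = 555 bp
  2889 − 1154 = 1735 bp
  wrap: 3818 − 2889 + 599 = 1528 bp
Sorted largest to smallest: 1735, 1528, 555 bp.

1735, 1528, 555 bp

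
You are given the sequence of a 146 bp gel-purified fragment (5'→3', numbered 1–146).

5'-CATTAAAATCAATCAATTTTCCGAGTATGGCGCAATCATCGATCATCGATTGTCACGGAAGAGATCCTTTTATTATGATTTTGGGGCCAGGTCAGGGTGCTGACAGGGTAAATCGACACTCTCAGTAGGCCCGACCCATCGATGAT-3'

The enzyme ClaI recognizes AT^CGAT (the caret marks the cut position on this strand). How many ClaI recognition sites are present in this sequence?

3

ATCGAT occurs starting at positions 38, 45, 138.
ClaI cuts at 3 sites.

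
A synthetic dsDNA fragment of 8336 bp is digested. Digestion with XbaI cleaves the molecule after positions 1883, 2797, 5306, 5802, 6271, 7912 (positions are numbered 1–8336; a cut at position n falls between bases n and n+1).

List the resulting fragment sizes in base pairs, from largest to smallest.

Linear molecule, 6 cuts → 7 fragments:
  1883 − 0 = 1883 bp
  2797 − 1883 = 914 bp
  5306 − 2797 = 2509 bp
  5802 − 5306 = 496 bp
  6271 − 5802 = 469 bp
  7912 − 6271 = 1641 bp
  8336 − 7912 = 424 bp
Sorted largest to smallest: 2509, 1883, 1641, 914, 496, 469, 424 bp.

2509, 1883, 1641, 914, 496, 469, 424 bp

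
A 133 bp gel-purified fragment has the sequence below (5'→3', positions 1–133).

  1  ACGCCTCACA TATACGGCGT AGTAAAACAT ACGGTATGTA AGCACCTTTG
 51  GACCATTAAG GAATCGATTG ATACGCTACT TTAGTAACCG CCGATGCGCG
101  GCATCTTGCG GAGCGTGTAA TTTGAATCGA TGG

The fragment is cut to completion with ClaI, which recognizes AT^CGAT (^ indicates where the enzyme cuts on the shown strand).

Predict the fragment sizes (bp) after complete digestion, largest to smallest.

64, 63, 6 bp

ClaI sites (ATCGAT) start at positions 63, 126.
ClaI cuts after base 2 of each site, so after positions 64, 127.
Linear molecule, 2 cuts → 3 fragments:
  1–64 → 64 bp
  65–127 → 63 bp
  128–133 → 6 bp
Sorted largest to smallest: 64, 63, 6 bp.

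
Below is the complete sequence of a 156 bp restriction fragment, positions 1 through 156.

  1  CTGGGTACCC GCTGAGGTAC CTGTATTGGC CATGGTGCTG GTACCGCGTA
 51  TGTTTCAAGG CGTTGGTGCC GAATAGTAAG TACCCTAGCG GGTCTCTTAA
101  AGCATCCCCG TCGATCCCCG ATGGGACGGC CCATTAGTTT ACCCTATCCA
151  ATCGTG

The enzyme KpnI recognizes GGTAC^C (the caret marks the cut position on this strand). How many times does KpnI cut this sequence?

3

GGTACC occurs starting at positions 4, 16, 40.
KpnI cuts at 3 sites.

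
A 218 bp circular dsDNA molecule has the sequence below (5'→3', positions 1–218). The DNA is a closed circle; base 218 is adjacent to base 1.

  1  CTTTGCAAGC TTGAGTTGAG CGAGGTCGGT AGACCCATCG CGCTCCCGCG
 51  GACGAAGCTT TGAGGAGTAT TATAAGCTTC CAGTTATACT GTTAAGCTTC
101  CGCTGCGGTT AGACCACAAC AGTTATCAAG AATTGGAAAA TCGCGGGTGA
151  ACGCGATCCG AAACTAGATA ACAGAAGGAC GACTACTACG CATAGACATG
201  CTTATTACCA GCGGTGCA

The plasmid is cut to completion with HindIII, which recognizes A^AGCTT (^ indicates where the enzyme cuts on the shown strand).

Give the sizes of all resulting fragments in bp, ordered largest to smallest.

HindIII sites (AAGCTT) start at positions 7, 55, 74, 94.
HindIII cuts after the first base of each site, so after positions 7, 55, 74, 94.
Circular molecule, 4 cuts → 4 fragments:
  8–55 → 48 bp
  56–74 → 19 bp
  75–94 → 20 bp
  95–218 then 1–7 → 124 + 7 = 131 bp
Sorted largest to smallest: 131, 48, 20, 19 bp.

131, 48, 20, 19 bp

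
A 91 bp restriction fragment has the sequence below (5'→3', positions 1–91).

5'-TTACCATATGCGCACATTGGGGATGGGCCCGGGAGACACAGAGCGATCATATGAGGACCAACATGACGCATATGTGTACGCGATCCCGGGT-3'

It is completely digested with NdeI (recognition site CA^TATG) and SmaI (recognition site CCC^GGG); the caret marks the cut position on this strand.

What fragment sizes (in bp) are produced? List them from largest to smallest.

NdeI sites (CATATG) start at positions 5, 48, 69.
NdeI cuts after base 2 of each site, so after positions 6, 49, 70.
SmaI sites (CCCGGG) start at positions 28, 85.
SmaI cuts after base 3 of each site, so after positions 30, 87.
Combined cut positions: 6, 30, 49, 70, 87.
Linear molecule, 5 cuts → 6 fragments:
  1–6 → 6 bp
  7–30 → 24 bp
  31–49 → 19 bp
  50–70 → 21 bp
  71–87 → 17 bp
  88–91 → 4 bp
Sorted largest to smallest: 24, 21, 19, 17, 6, 4 bp.

24, 21, 19, 17, 6, 4 bp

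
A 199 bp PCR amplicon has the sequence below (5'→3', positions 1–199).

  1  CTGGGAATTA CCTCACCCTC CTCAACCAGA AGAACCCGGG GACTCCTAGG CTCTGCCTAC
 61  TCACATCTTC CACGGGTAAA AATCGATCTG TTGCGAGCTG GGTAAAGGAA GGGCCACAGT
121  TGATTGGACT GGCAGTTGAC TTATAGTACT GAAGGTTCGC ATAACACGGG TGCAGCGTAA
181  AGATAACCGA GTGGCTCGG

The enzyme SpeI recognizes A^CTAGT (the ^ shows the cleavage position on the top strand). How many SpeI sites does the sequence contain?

0

No occurrence of ACTAGT is present in the sequence.
SpeI does not cut: 0 sites.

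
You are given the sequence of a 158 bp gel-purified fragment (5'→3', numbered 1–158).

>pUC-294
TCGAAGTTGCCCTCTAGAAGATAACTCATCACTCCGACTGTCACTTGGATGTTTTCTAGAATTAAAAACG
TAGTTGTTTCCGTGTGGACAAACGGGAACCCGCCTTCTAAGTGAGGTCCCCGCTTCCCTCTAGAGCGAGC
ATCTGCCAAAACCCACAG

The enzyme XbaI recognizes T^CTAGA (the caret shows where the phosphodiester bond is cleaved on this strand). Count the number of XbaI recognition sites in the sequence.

TCTAGA occurs starting at positions 13, 55, 129.
XbaI cuts at 3 sites.

3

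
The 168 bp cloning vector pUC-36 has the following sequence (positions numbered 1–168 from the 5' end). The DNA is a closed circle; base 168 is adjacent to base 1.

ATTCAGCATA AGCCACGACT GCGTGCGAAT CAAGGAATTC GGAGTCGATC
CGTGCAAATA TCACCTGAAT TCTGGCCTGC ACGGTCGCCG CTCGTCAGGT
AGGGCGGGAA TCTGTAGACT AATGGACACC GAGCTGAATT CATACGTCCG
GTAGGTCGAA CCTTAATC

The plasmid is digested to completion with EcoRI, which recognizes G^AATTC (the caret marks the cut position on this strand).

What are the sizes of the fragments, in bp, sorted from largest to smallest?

EcoRI sites (GAATTC) start at positions 35, 67, 136.
EcoRI cuts after the first base of each site, so after positions 35, 67, 136.
Circular molecule, 3 cuts → 3 fragments:
  36–67 → 32 bp
  68–136 → 69 bp
  137–168 then 1–35 → 32 + 35 = 67 bp
Sorted largest to smallest: 69, 67, 32 bp.

69, 67, 32 bp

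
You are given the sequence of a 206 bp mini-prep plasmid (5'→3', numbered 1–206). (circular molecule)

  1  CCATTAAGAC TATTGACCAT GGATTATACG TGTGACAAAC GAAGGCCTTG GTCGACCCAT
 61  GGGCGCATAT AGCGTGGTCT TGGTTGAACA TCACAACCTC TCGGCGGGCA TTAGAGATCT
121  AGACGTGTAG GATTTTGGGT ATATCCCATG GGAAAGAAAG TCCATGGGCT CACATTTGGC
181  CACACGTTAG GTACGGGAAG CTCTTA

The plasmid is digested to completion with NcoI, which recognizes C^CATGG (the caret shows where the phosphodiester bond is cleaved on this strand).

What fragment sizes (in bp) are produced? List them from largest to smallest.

89, 61, 40, 16 bp

NcoI sites (CCATGG) start at positions 17, 57, 146, 162.
NcoI cuts after the first base of each site, so after positions 17, 57, 146, 162.
Circular molecule, 4 cuts → 4 fragments:
  18–57 → 40 bp
  58–146 → 89 bp
  147–162 → 16 bp
  163–206 then 1–17 → 44 + 17 = 61 bp
Sorted largest to smallest: 89, 61, 40, 16 bp.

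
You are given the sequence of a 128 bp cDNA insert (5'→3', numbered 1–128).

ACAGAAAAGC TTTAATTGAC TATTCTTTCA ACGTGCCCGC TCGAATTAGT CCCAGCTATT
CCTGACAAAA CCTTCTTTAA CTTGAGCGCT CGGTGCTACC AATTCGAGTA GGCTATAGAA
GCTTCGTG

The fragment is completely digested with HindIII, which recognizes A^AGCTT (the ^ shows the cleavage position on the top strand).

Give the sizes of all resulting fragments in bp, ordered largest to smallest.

HindIII sites (AAGCTT) start at positions 7, 119.
HindIII cuts after the first base of each site, so after positions 7, 119.
Linear molecule, 2 cuts → 3 fragments:
  1–7 → 7 bp
  8–119 → 112 bp
  120–128 → 9 bp
Sorted largest to smallest: 112, 9, 7 bp.

112, 9, 7 bp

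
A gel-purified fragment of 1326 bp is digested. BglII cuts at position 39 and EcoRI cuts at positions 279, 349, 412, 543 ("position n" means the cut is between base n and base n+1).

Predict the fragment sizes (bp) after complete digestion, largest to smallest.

Combined cut positions (sorted): 39, 279, 349, 412, 543.
Linear molecule, 5 cuts → 6 fragments:
  39 − 0 = 39 bp
  279 − 39 = 240 bp
  349 − 279 = 70 bp
  412 − 349 = 63 bp
  543 − 412 = 131 bp
  1326 − 543 = 783 bp
Sorted largest to smallest: 783, 240, 131, 70, 63, 39 bp.

783, 240, 131, 70, 63, 39 bp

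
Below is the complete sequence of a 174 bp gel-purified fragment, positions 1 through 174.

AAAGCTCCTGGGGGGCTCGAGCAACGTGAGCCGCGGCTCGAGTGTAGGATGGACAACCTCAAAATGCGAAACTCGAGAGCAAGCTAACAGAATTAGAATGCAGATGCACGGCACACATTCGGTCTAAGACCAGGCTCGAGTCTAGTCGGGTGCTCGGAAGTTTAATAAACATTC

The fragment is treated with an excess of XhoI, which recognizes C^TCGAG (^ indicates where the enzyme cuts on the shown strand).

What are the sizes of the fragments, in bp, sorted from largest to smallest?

XhoI sites (CTCGAG) start at positions 16, 37, 72, 135.
XhoI cuts after the first base of each site, so after positions 16, 37, 72, 135.
Linear molecule, 4 cuts → 5 fragments:
  1–16 → 16 bp
  17–37 → 21 bp
  38–72 → 35 bp
  73–135 → 63 bp
  136–174 → 39 bp
Sorted largest to smallest: 63, 39, 35, 21, 16 bp.

63, 39, 35, 21, 16 bp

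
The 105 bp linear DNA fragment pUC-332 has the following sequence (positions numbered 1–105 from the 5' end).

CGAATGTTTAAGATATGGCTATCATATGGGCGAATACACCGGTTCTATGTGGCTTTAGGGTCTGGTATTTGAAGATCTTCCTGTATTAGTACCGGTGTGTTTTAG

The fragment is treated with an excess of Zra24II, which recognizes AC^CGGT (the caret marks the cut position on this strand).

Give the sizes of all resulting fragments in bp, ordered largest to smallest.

53, 39, 13 bp

Zra24II sites (ACCGGT) start at positions 38, 91.
Zra24II cuts after base 2 of each site, so after positions 39, 92.
Linear molecule, 2 cuts → 3 fragments:
  1–39 → 39 bp
  40–92 → 53 bp
  93–105 → 13 bp
Sorted largest to smallest: 53, 39, 13 bp.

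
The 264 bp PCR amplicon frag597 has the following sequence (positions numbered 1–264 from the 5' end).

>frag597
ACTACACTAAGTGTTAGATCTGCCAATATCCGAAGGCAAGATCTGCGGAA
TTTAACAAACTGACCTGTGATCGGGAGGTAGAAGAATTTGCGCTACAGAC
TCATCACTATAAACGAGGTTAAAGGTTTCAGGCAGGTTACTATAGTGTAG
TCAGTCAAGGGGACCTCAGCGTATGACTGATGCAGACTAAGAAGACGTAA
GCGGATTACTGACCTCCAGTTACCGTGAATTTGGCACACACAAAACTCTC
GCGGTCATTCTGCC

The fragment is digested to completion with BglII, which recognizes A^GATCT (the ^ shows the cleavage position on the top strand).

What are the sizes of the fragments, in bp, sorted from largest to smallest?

BglII sites (AGATCT) start at positions 16, 39.
BglII cuts after the first base of each site, so after positions 16, 39.
Linear molecule, 2 cuts → 3 fragments:
  1–16 → 16 bp
  17–39 → 23 bp
  40–264 → 225 bp
Sorted largest to smallest: 225, 23, 16 bp.

225, 23, 16 bp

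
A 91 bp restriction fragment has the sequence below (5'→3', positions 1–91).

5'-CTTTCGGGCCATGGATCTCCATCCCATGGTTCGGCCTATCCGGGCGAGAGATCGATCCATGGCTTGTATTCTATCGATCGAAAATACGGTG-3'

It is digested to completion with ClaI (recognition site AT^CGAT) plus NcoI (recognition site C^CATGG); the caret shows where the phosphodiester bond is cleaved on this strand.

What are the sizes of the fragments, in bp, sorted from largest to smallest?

ClaI sites (ATCGAT) start at positions 51, 73.
ClaI cuts after base 2 of each site, so after positions 52, 74.
NcoI sites (CCATGG) start at positions 9, 24, 57.
NcoI cuts after the first base of each site, so after positions 9, 24, 57.
Combined cut positions: 9, 24, 52, 57, 74.
Linear molecule, 5 cuts → 6 fragments:
  1–9 → 9 bp
  10–24 → 15 bp
  25–52 → 28 bp
  53–57 → 5 bp
  58–74 → 17 bp
  75–91 → 17 bp
Sorted largest to smallest: 28, 17, 17, 15, 9, 5 bp.

28, 17, 17, 15, 9, 5 bp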